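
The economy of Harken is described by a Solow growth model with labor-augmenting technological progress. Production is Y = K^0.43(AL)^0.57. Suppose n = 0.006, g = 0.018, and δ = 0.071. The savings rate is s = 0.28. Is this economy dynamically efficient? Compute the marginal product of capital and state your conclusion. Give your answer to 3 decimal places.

Break-even investment rate: n + g + δ = 0.006 + 0.018 + 0.071 = 0.095.
Steady-state k*: s·k^0.43 = 0.095·k gives k* = (0.28/0.095)^(1/0.57) ≈ 6.6615.
MPK = 0.43·6.6615^(-0.57) ≈ 0.1459.
MPK > n+g+δ = 0.095, so the economy is dynamically efficient (under-saving).

dynamically efficient; MPK ≈ 0.146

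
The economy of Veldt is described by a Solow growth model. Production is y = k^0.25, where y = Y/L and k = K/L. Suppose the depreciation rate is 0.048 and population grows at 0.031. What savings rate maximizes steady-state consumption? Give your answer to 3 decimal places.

n + δ = 0.031 + 0.048 = 0.079.
At the golden rule MPK = n+δ, and in any Cobb-Douglas steady state s = (n+δ)·k/y = MPK·k/y = capital's share 0.25.

s_gold = 0.250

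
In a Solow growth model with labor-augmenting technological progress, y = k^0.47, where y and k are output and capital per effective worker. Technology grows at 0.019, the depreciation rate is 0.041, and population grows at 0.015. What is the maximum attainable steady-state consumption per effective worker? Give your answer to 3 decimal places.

c_gold ≈ 2.698

Break-even investment rate: n + g + δ = 0.015 + 0.019 + 0.041 = 0.075.
Setting f'(k) = n+g+δ gives 0.47·k^(0.47−1) = 0.075, hence k_gold = (0.47/0.075)^(1/0.53) ≈ 31.9038.
y_gold = 31.9038^0.47 ≈ 5.0910.
c_gold = y_gold − (n+g+δ)·k_gold = 5.0910 − 0.075·31.9038 ≈ 2.6982.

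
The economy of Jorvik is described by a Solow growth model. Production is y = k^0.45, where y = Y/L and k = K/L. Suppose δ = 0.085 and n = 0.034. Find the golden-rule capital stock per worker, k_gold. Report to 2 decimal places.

k_gold ≈ 11.23

Break-even investment rate: n + δ = 0.034 + 0.085 = 0.119.
Setting f'(k) = n+δ gives 0.45·k^(0.45−1) = 0.119, hence k_gold = (0.45/0.119)^(1/0.55) ≈ 11.2280.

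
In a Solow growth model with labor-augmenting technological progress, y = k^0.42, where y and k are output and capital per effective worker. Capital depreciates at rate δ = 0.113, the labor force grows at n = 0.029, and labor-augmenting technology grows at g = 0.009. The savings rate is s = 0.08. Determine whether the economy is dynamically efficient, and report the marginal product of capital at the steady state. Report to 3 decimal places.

dynamically efficient; MPK ≈ 0.793

n + g + δ = 0.029 + 0.009 + 0.113 = 0.151.
Steady-state k*: s·k^0.42 = 0.151·k gives k* = (0.08/0.151)^(1/0.58) ≈ 0.3345.
MPK = 0.42·0.3345^(-0.58) ≈ 0.7927.
MPK > n+g+δ = 0.151, so the economy is dynamically efficient (under-saving).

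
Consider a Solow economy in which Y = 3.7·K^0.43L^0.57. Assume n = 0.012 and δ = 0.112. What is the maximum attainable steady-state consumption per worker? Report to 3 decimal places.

c_gold ≈ 14.459

n + δ = 0.012 + 0.112 = 0.124.
Maximizing c = f(k) − (n+δ)·k gives f'(k) = n+δ, i.e. 0.43·3.7·k^(0.43−1) = 0.124, so k_gold = (0.43·3.7/0.124)^(1/0.57) ≈ 87.9621.
y_gold = 3.7·87.9621^0.43 ≈ 25.3658.
c_gold = y_gold − (n+δ)·k_gold = 25.3658 − 0.124·87.9621 ≈ 14.4585.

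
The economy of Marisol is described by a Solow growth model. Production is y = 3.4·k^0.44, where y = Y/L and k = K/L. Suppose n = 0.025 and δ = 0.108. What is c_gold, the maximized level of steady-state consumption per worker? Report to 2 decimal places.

c_gold ≈ 12.75

Break-even investment rate: n + δ = 0.025 + 0.108 = 0.133.
At the golden rule the marginal product of capital equals n+δ: 0.44·3.4·k^(0.44−1) = 0.133. Solving, k_gold = (0.44·3.4/0.133)^(1/0.56) ≈ 75.3232.
y_gold = 3.4·75.3232^0.44 ≈ 22.7681.
c_gold = y_gold − (n+δ)·k_gold = 22.7681 − 0.133·75.3232 ≈ 12.7502.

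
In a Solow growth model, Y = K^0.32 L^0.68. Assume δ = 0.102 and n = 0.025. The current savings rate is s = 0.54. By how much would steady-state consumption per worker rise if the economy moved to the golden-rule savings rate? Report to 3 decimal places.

Δc ≈ 0.141

Break-even investment rate: n + δ = 0.025 + 0.102 = 0.127.
Current steady state (s = 0.54): k* = (0.54/0.127)^(1/0.68) ≈ 8.4023, y* = 8.4023^0.32 ≈ 1.9761, c* = (1−0.54)·1.9761 ≈ 0.9090.
Setting f'(k) = n+δ gives 0.32·k^(0.32−1) = 0.127, hence k_gold = (0.32/0.127)^(1/0.68) ≈ 3.8924.
y_gold = 3.8924^0.32 ≈ 1.5448, c_gold = y_gold − 0.127·k_gold ≈ 1.0505.
Gain: Δc = 1.0505 − 0.9090 ≈ 0.1415.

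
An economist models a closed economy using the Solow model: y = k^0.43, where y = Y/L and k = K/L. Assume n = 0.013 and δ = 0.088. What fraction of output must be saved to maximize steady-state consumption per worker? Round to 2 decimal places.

s_gold = 0.43

The effective depreciation rate is n + δ = 0.013 + 0.088 = 0.101.
At the golden rule MPK = n+δ, and in any Cobb-Douglas steady state s = (n+δ)·k/y = MPK·k/y = capital's share 0.43.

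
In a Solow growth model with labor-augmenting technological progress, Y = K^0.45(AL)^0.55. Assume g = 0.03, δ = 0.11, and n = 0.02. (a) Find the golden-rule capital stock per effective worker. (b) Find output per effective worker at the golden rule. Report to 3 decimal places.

(a) k_gold ≈ 6.554; (b) y_gold ≈ 2.330

Break-even investment rate: n + g + δ = 0.02 + 0.03 + 0.11 = 0.16.
Maximizing c = f(k) − (n+g+δ)·k gives f'(k) = n+g+δ, i.e. 0.45·k^(0.45−1) = 0.16, so k_gold = (0.45/0.16)^(1/0.55) ≈ 6.5544.
y_gold = 6.5544^0.45 ≈ 2.3304.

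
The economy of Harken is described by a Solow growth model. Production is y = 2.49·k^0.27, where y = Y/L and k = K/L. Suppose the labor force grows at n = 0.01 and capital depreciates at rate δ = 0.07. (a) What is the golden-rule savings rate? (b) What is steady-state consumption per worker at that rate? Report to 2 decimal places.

Break-even investment rate: n + δ = 0.01 + 0.07 = 0.08.
For Cobb-Douglas, s_gold equals capital's share: s_gold = 0.27.
Golden rule sets MPK = n+δ: 0.27·2.49·k^(0.27−1) = 0.08, so k_gold = (0.27·2.49/0.08)^(1/0.73) ≈ 18.4672.
y_gold = 2.49·18.4672^0.27 ≈ 5.4718; c_gold = (1−0.27)·y_gold ≈ 3.9944.

(a) s_gold = 0.27; (b) c_gold ≈ 3.99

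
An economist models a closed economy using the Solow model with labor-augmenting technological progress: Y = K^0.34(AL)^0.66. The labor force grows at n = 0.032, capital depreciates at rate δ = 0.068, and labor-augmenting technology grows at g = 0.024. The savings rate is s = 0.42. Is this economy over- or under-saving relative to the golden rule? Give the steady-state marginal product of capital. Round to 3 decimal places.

over-saving; MPK ≈ 0.100

Break-even investment rate: n + g + δ = 0.032 + 0.024 + 0.068 = 0.124.
Steady-state k*: s·k^0.34 = 0.124·k gives k* = (0.42/0.124)^(1/0.66) ≈ 6.3499.
MPK = 0.34·6.3499^(-0.66) ≈ 0.1004.
MPK < n+g+δ = 0.124, so the economy is dynamically inefficient (over-saving).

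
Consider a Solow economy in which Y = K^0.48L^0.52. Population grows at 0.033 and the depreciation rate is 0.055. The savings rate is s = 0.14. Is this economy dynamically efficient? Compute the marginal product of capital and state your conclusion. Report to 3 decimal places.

Break-even investment rate: n + δ = 0.033 + 0.055 = 0.088.
Steady-state k*: s·k^0.48 = 0.088·k gives k* = (0.14/0.088)^(1/0.52) ≈ 2.4422.
MPK = 0.48·2.4422^(-0.52) ≈ 0.3017.
MPK > n+δ = 0.088, so the economy is dynamically efficient (under-saving).

dynamically efficient; MPK ≈ 0.302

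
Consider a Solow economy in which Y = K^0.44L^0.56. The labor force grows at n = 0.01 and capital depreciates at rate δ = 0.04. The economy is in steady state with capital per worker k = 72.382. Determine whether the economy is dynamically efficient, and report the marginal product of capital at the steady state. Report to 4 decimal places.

dynamically inefficient; MPK ≈ 0.0400

Break-even investment rate: n + δ = 0.01 + 0.04 = 0.05.
MPK = 0.44·k^(0.44−1) = 0.44·72.382^(-0.56) ≈ 0.0400.
MPK < 0.05, so the economy is dynamically inefficient (over-saving).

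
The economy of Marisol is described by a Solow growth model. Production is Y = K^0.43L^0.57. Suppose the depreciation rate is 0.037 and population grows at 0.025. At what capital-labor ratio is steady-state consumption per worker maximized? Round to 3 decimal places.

The effective depreciation rate is n + δ = 0.025 + 0.037 = 0.062.
At the golden rule the marginal product of capital equals n+δ: 0.43·k^(0.43−1) = 0.062. Solving, k_gold = (0.43/0.062)^(1/0.57) ≈ 29.8933.

k_gold ≈ 29.893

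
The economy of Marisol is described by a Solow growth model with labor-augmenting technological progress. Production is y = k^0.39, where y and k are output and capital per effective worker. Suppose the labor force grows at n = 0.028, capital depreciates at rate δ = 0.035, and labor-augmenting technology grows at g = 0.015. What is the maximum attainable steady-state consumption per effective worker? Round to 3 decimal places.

n + g + δ = 0.028 + 0.015 + 0.035 = 0.078.
Setting f'(k) = n+g+δ gives 0.39·k^(0.39−1) = 0.078, hence k_gold = (0.39/0.078)^(1/0.61) ≈ 13.9911.
y_gold = 13.9911^0.39 ≈ 2.7982.
c_gold = y_gold − (n+g+δ)·k_gold = 2.7982 − 0.078·13.9911 ≈ 1.7069.

c_gold ≈ 1.707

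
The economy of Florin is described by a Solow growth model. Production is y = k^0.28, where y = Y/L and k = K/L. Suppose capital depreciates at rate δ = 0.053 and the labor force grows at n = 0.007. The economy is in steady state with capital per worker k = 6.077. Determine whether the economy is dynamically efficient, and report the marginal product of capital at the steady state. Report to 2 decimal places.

dynamically efficient; MPK ≈ 0.08

The effective depreciation rate is n + δ = 0.007 + 0.053 = 0.06.
MPK = 0.28·k^(0.28−1) = 0.28·6.077^(-0.72) ≈ 0.0764.
MPK > 0.06, so the economy is dynamically efficient (under-saving).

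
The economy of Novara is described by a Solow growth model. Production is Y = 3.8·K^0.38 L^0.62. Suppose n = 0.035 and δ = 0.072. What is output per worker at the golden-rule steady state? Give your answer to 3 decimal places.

y_gold ≈ 18.727

Capital per worker breaks even when investment replaces (n + δ)·k; here n + δ = 0.107.
Golden rule sets MPK = n+δ: 0.38·3.8·k^(0.38−1) = 0.107, so k_gold = (0.38·3.8/0.107)^(1/0.62) ≈ 66.5084.
Output: y_gold = 3.8·k_gold^0.38 = 3.8·66.5084^0.38 ≈ 18.7274.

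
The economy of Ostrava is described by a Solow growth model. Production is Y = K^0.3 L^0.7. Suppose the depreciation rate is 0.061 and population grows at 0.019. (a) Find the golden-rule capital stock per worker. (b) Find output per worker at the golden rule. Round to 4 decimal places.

Break-even investment rate: n + δ = 0.019 + 0.061 = 0.08.
At the golden rule the marginal product of capital equals n+δ: 0.3·k^(0.3−1) = 0.08. Solving, k_gold = (0.3/0.08)^(1/0.7) ≈ 6.6076.
y_gold = 6.6076^0.3 ≈ 1.7620.

(a) k_gold ≈ 6.6076; (b) y_gold ≈ 1.7620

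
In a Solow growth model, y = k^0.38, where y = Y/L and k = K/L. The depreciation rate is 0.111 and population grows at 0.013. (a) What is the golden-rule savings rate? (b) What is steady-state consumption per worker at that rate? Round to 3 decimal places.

(a) s_gold = 0.380; (b) c_gold ≈ 1.232

Break-even investment rate: n + δ = 0.013 + 0.111 = 0.124.
For Cobb-Douglas, s_gold equals capital's share: s_gold = 0.38.
Setting f'(k) = n+δ gives 0.38·k^(0.38−1) = 0.124, hence k_gold = (0.38/0.124)^(1/0.62) ≈ 6.0877.
y_gold = 6.0877^0.38 ≈ 1.9865; c_gold = (1−0.38)·y_gold ≈ 1.2316.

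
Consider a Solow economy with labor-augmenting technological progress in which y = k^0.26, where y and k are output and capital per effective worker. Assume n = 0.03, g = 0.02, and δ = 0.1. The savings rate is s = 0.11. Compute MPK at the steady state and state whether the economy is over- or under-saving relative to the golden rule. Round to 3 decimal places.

Break-even investment rate: n + g + δ = 0.03 + 0.02 + 0.1 = 0.15.
Steady-state k*: s·k^0.26 = 0.15·k gives k* = (0.11/0.15)^(1/0.74) ≈ 0.6576.
MPK = 0.26·0.6576^(-0.74) ≈ 0.3545.
MPK > n+g+δ = 0.15, so the economy is dynamically efficient (under-saving).

under-saving; MPK ≈ 0.355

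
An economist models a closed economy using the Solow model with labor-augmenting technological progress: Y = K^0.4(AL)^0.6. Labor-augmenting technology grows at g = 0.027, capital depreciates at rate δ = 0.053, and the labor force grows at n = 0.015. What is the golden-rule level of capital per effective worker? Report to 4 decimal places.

Break-even investment rate: n + g + δ = 0.015 + 0.027 + 0.053 = 0.095.
Setting f'(k) = n+g+δ gives 0.4·k^(0.4−1) = 0.095, hence k_gold = (0.4/0.095)^(1/0.6) ≈ 10.9789.

k_gold ≈ 10.9789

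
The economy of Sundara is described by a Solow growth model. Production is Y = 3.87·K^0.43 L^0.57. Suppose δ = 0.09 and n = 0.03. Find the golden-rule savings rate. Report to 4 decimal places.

The effective depreciation rate is n + δ = 0.03 + 0.09 = 0.12.
At the golden rule MPK = n+δ, and in any Cobb-Douglas steady state s = (n+δ)·k/y = MPK·k/y = capital's share 0.43.

s_gold = 0.4300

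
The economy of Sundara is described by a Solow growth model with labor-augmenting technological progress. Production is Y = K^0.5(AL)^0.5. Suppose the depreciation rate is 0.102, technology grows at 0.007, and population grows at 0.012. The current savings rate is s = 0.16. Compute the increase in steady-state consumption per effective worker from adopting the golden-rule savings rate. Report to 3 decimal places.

Δc ≈ 0.955

Break-even investment rate: n + g + δ = 0.012 + 0.007 + 0.102 = 0.121.
Current steady state (s = 0.16): k* = (0.16/0.121)^(1/0.5) ≈ 1.7485, y* = 1.7485^0.5 ≈ 1.3223, c* = (1−0.16)·1.3223 ≈ 1.1107.
At the golden rule the marginal product of capital equals n+g+δ: 0.5·k^(0.5−1) = 0.121. Solving, k_gold = (0.5/0.121)^(1/0.5) ≈ 17.0753.
y_gold = 17.0753^0.5 ≈ 4.1322, c_gold = y_gold − 0.121·k_gold ≈ 2.0661.
Gain: Δc = 2.0661 − 1.1107 ≈ 0.9554.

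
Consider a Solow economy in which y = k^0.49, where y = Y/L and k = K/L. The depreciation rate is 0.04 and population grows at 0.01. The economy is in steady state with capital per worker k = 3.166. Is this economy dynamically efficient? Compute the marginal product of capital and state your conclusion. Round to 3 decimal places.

n + δ = 0.01 + 0.04 = 0.05.
MPK = 0.49·k^(0.49−1) = 0.49·3.166^(-0.51) ≈ 0.2722.
MPK > 0.05, so the economy is dynamically efficient (under-saving).

dynamically efficient; MPK ≈ 0.272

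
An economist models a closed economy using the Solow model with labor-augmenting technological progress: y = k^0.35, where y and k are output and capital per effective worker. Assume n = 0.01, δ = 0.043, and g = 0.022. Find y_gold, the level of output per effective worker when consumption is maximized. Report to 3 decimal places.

Break-even investment rate: n + g + δ = 0.01 + 0.022 + 0.043 = 0.075.
Maximizing c = f(k) − (n+g+δ)·k gives f'(k) = n+g+δ, i.e. 0.35·k^(0.35−1) = 0.075, so k_gold = (0.35/0.075)^(1/0.65) ≈ 10.6965.
Output: y_gold = k_gold^0.35 = 10.6965^0.35 ≈ 2.2921.

y_gold ≈ 2.292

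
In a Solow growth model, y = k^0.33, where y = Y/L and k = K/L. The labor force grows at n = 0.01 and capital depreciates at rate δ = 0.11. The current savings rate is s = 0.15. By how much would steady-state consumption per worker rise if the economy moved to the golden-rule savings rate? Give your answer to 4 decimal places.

Δc ≈ 0.1540

The effective depreciation rate is n + δ = 0.01 + 0.11 = 0.12.
Current steady state (s = 0.15): k* = (0.15/0.12)^(1/0.67) ≈ 1.3952, y* = 1.3952^0.33 ≈ 1.1162, c* = (1−0.15)·1.1162 ≈ 0.9487.
Golden rule sets MPK = n+δ: 0.33·k^(0.33−1) = 0.12, so k_gold = (0.33/0.12)^(1/0.67) ≈ 4.5261.
y_gold = 4.5261^0.33 ≈ 1.6458, c_gold = y_gold − 0.12·k_gold ≈ 1.1027.
Gain: Δc = 1.1027 − 0.9487 ≈ 0.1540.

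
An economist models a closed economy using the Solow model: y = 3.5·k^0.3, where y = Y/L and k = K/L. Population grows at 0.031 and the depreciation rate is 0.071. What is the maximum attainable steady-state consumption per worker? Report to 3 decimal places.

Capital per worker breaks even when investment replaces (n + δ)·k; here n + δ = 0.102.
Golden rule sets MPK = n+δ: 0.3·3.5·k^(0.3−1) = 0.102, so k_gold = (0.3·3.5/0.102)^(1/0.7) ≈ 27.9612.
y_gold = 3.5·27.9612^0.3 ≈ 9.5068.
c_gold = y_gold − (n+δ)·k_gold = 9.5068 − 0.102·27.9612 ≈ 6.6548.

c_gold ≈ 6.655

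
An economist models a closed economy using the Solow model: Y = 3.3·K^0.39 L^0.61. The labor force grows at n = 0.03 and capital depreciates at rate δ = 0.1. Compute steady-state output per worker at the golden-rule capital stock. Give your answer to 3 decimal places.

n + δ = 0.03 + 0.1 = 0.13.
At the golden rule the marginal product of capital equals n+δ: 0.39·3.3·k^(0.39−1) = 0.13. Solving, k_gold = (0.39·3.3/0.13)^(1/0.61) ≈ 42.8735.
Output: y_gold = 3.3·k_gold^0.39 = 3.3·42.8735^0.39 ≈ 14.2912.

y_gold ≈ 14.291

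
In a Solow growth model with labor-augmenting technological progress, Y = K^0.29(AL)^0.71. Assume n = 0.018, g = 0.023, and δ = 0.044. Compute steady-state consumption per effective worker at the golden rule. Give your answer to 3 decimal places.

c_gold ≈ 1.172

Break-even investment rate: n + g + δ = 0.018 + 0.023 + 0.044 = 0.085.
At the golden rule the marginal product of capital equals n+g+δ: 0.29·k^(0.29−1) = 0.085. Solving, k_gold = (0.29/0.085)^(1/0.71) ≈ 5.6322.
y_gold = 5.6322^0.29 ≈ 1.6508.
c_gold = y_gold − (n+g+δ)·k_gold = 1.6508 − 0.085·5.6322 ≈ 1.1721.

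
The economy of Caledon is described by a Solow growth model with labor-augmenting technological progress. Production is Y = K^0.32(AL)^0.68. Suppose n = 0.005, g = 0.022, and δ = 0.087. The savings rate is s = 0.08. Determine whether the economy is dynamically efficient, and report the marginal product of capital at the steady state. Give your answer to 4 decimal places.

Capital per effective worker breaks even when investment replaces (n + g + δ)·k; here n + g + δ = 0.114.
Steady-state k*: s·k^0.32 = 0.114·k gives k* = (0.08/0.114)^(1/0.68) ≈ 0.5940.
MPK = 0.32·0.5940^(-0.68) ≈ 0.4560.
MPK > n+g+δ = 0.114, so the economy is dynamically efficient (under-saving).

dynamically efficient; MPK ≈ 0.4560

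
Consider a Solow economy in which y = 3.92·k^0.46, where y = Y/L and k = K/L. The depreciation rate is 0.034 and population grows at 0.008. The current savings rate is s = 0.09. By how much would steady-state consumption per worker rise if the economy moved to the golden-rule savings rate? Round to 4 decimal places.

Δc ≈ 30.2076

The effective depreciation rate is n + δ = 0.008 + 0.034 = 0.042.
Current steady state (s = 0.09): k* = (0.09·3.92/0.042)^(1/0.54) ≈ 51.4788, y* = 3.92·51.4788^0.46 ≈ 24.0234, c* = (1−0.09)·24.0234 ≈ 21.8613.
Maximizing c = f(k) − (n+δ)·k gives f'(k) = n+δ, i.e. 0.46·3.92·k^(0.46−1) = 0.042, so k_gold = (0.46·3.92/0.042)^(1/0.54) ≈ 1056.0725.
y_gold = 3.92·1056.0725^0.46 ≈ 96.4240, c_gold = y_gold − 0.042·k_gold ≈ 52.0690.
Gain: Δc = 52.0690 − 21.8613 ≈ 30.2076.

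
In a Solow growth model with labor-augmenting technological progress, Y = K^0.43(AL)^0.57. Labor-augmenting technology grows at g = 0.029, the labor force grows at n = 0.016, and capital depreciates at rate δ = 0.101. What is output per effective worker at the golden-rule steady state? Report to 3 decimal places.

y_gold ≈ 2.259

n + g + δ = 0.016 + 0.029 + 0.101 = 0.146.
Maximizing c = f(k) − (n+g+δ)·k gives f'(k) = n+g+δ, i.e. 0.43·k^(0.43−1) = 0.146, so k_gold = (0.43/0.146)^(1/0.57) ≈ 6.6529.
Output: y_gold = k_gold^0.43 = 6.6529^0.43 ≈ 2.2589.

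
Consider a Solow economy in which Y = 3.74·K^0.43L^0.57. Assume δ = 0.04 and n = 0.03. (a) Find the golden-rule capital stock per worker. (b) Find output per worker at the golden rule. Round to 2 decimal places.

n + δ = 0.03 + 0.04 = 0.07.
Golden rule sets MPK = n+δ: 0.43·3.74·k^(0.43−1) = 0.07, so k_gold = (0.43·3.74/0.07)^(1/0.57) ≈ 244.4240.
y_gold = 3.74·244.4240^0.43 ≈ 39.7900.

(a) k_gold ≈ 244.42; (b) y_gold ≈ 39.79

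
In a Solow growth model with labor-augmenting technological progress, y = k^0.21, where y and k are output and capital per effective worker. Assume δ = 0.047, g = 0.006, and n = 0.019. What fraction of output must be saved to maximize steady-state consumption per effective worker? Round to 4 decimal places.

s_gold = 0.2100

n + g + δ = 0.019 + 0.006 + 0.047 = 0.072.
At the golden rule MPK = n+g+δ, and in any Cobb-Douglas steady state s = (n+g+δ)·k/y = MPK·k/y = capital's share 0.21.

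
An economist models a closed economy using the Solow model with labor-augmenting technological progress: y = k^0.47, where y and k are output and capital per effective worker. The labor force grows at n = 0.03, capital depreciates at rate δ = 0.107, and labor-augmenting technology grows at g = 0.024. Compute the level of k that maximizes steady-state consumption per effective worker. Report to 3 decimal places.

The effective depreciation rate is n + g + δ = 0.03 + 0.024 + 0.107 = 0.161.
At the golden rule the marginal product of capital equals n+g+δ: 0.47·k^(0.47−1) = 0.161. Solving, k_gold = (0.47/0.161)^(1/0.53) ≈ 7.5487.

k_gold ≈ 7.549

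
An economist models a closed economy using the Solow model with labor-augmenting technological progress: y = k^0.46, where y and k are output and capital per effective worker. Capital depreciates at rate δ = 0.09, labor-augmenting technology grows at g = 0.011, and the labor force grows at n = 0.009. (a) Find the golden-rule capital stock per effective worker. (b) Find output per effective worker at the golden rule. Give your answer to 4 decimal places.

(a) k_gold ≈ 14.1474; (b) y_gold ≈ 3.3831

Break-even investment rate: n + g + δ = 0.009 + 0.011 + 0.09 = 0.11.
Setting f'(k) = n+g+δ gives 0.46·k^(0.46−1) = 0.11, hence k_gold = (0.46/0.11)^(1/0.54) ≈ 14.1474.
y_gold = 14.1474^0.46 ≈ 3.3831.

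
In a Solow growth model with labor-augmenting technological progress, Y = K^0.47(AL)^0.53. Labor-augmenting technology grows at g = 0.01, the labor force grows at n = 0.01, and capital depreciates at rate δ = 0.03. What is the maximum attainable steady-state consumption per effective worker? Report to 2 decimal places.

The effective depreciation rate is n + g + δ = 0.01 + 0.01 + 0.03 = 0.05.
Maximizing c = f(k) − (n+g+δ)·k gives f'(k) = n+g+δ, i.e. 0.47·k^(0.47−1) = 0.05, so k_gold = (0.47/0.05)^(1/0.53) ≈ 68.5631.
y_gold = 68.5631^0.47 ≈ 7.2939.
c_gold = y_gold − (n+g+δ)·k_gold = 7.2939 − 0.05·68.5631 ≈ 3.8658.

c_gold ≈ 3.87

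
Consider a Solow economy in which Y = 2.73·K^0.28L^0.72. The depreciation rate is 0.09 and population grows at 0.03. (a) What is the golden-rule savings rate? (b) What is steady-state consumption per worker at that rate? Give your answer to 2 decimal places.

(a) s_gold = 0.28; (b) c_gold ≈ 4.04

Capital per worker breaks even when investment replaces (n + δ)·k; here n + δ = 0.12.
For Cobb-Douglas, s_gold equals capital's share: s_gold = 0.28.
Setting f'(k) = n+δ gives 0.28·2.73·k^(0.28−1) = 0.12, hence k_gold = (0.28·2.73/0.12)^(1/0.72) ≈ 13.0876.
y_gold = 2.73·13.0876^0.28 ≈ 5.6090; c_gold = (1−0.28)·y_gold ≈ 4.0385.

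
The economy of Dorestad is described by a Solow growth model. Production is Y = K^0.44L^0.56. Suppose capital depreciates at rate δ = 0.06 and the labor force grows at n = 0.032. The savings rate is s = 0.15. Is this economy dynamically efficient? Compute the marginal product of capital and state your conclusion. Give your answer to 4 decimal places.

The effective depreciation rate is n + δ = 0.032 + 0.06 = 0.092.
Steady-state k*: s·k^0.44 = 0.092·k gives k* = (0.15/0.092)^(1/0.56) ≈ 2.3939.
MPK = 0.44·2.3939^(-0.56) ≈ 0.2699.
MPK > n+δ = 0.092, so the economy is dynamically efficient (under-saving).

dynamically efficient; MPK ≈ 0.2699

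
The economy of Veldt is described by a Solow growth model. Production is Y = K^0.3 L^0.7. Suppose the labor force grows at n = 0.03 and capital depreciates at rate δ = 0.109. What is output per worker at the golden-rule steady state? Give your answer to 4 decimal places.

Capital per worker breaks even when investment replaces (n + δ)·k; here n + δ = 0.139.
Maximizing c = f(k) − (n+δ)·k gives f'(k) = n+δ, i.e. 0.3·k^(0.3−1) = 0.139, so k_gold = (0.3/0.139)^(1/0.7) ≈ 3.0012.
Output: y_gold = k_gold^0.3 = 3.0012^0.3 ≈ 1.3906.

y_gold ≈ 1.3906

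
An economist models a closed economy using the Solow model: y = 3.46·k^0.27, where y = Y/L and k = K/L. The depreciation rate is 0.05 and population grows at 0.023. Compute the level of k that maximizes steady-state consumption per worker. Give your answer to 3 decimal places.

The effective depreciation rate is n + δ = 0.023 + 0.05 = 0.073.
Golden rule sets MPK = n+δ: 0.27·3.46·k^(0.27−1) = 0.073, so k_gold = (0.27·3.46/0.073)^(1/0.73) ≈ 32.8548.

k_gold ≈ 32.855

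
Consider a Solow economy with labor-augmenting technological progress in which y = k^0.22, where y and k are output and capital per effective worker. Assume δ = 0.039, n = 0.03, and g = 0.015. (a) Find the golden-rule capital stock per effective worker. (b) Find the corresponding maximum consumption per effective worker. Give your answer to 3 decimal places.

n + g + δ = 0.03 + 0.015 + 0.039 = 0.084.
At the golden rule the marginal product of capital equals n+g+δ: 0.22·k^(0.22−1) = 0.084. Solving, k_gold = (0.22/0.084)^(1/0.78) ≈ 3.4362.
y_gold = 3.4362^0.22 ≈ 1.3120; c_gold = y_gold − 0.084·k_gold ≈ 1.0234.

(a) k_gold ≈ 3.436; (b) c_gold ≈ 1.023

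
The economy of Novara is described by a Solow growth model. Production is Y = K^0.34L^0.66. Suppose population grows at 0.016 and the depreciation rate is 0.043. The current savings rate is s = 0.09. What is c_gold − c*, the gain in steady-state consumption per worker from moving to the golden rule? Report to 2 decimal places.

Capital per worker breaks even when investment replaces (n + δ)·k; here n + δ = 0.059.
Current steady state (s = 0.09): k* = (0.09/0.059)^(1/0.66) ≈ 1.8961, y* = 1.8961^0.34 ≈ 1.2430, c* = (1−0.09)·1.2430 ≈ 1.1311.
Setting f'(k) = n+δ gives 0.34·k^(0.34−1) = 0.059, hence k_gold = (0.34/0.059)^(1/0.66) ≈ 14.2058.
y_gold = 14.2058^0.34 ≈ 2.4651, c_gold = y_gold − 0.059·k_gold ≈ 1.6270.
Gain: Δc = 1.6270 − 1.1311 ≈ 0.4958.

Δc ≈ 0.50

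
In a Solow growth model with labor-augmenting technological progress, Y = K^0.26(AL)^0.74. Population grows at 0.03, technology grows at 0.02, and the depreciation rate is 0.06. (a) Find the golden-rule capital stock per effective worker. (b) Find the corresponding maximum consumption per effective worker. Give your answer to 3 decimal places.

(a) k_gold ≈ 3.198; (b) c_gold ≈ 1.001

The effective depreciation rate is n + g + δ = 0.03 + 0.02 + 0.06 = 0.11.
Maximizing c = f(k) − (n+g+δ)·k gives f'(k) = n+g+δ, i.e. 0.26·k^(0.26−1) = 0.11, so k_gold = (0.26/0.11)^(1/0.74) ≈ 3.1977.
y_gold = 3.1977^0.26 ≈ 1.3529; c_gold = y_gold − 0.11·k_gold ≈ 1.0011.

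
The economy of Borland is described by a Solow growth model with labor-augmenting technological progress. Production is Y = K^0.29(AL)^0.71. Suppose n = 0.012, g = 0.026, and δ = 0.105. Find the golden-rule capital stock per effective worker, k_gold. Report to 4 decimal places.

Capital per effective worker breaks even when investment replaces (n + g + δ)·k; here n + g + δ = 0.143.
Golden rule sets MPK = n+g+δ: 0.29·k^(0.29−1) = 0.143, so k_gold = (0.29/0.143)^(1/0.71) ≈ 2.7070.

k_gold ≈ 2.7070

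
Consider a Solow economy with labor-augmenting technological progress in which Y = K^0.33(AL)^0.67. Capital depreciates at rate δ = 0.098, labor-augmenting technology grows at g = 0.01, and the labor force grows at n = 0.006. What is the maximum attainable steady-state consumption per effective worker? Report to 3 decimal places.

c_gold ≈ 1.131

The effective depreciation rate is n + g + δ = 0.006 + 0.01 + 0.098 = 0.114.
At the golden rule the marginal product of capital equals n+g+δ: 0.33·k^(0.33−1) = 0.114. Solving, k_gold = (0.33/0.114)^(1/0.67) ≈ 4.8862.
y_gold = 4.8862^0.33 ≈ 1.6880.
c_gold = y_gold − (n+g+δ)·k_gold = 1.6880 − 0.114·4.8862 ≈ 1.1309.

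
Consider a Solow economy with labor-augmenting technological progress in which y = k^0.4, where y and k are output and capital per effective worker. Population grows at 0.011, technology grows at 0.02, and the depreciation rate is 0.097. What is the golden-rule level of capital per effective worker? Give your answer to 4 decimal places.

The effective depreciation rate is n + g + δ = 0.011 + 0.02 + 0.097 = 0.128.
Maximizing c = f(k) − (n+g+δ)·k gives f'(k) = n+g+δ, i.e. 0.4·k^(0.4−1) = 0.128, so k_gold = (0.4/0.128)^(1/0.6) ≈ 6.6796.

k_gold ≈ 6.6796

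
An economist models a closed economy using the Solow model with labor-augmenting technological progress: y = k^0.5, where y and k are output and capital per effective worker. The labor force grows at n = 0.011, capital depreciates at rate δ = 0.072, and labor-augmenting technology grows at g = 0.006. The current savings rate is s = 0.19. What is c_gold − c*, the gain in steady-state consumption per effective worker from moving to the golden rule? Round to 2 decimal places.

n + g + δ = 0.011 + 0.006 + 0.072 = 0.089.
Current steady state (s = 0.19): k* = (0.19/0.089)^(1/0.5) ≈ 4.5575, y* = 4.5575^0.5 ≈ 2.1348, c* = (1−0.19)·2.1348 ≈ 1.7292.
Maximizing c = f(k) − (n+g+δ)·k gives f'(k) = n+g+δ, i.e. 0.5·k^(0.5−1) = 0.089, so k_gold = (0.5/0.089)^(1/0.5) ≈ 31.5617.
y_gold = 31.5617^0.5 ≈ 5.6180, c_gold = y_gold − 0.089·k_gold ≈ 2.8090.
Gain: Δc = 2.8090 − 1.7292 ≈ 1.0798.

Δc ≈ 1.08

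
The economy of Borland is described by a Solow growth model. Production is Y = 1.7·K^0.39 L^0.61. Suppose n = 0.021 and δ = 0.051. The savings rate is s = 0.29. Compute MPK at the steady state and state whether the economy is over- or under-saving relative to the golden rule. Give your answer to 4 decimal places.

n + δ = 0.021 + 0.051 = 0.072.
Steady-state k*: s·A·k^0.39 = 0.072·k gives k* = (0.29·1.7/0.072)^(1/0.61) ≈ 23.4259.
MPK = 0.39·1.7·23.4259^(-0.61) ≈ 0.0968.
MPK > n+δ = 0.072, so the economy is dynamically efficient (under-saving).

under-saving; MPK ≈ 0.0968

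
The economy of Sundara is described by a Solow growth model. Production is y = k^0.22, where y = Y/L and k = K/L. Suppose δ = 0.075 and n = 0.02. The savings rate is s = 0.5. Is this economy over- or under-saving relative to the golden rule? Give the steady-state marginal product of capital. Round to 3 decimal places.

Capital per worker breaks even when investment replaces (n + δ)·k; here n + δ = 0.095.
Steady-state k*: s·k^0.22 = 0.095·k gives k* = (0.5/0.095)^(1/0.78) ≈ 8.4077.
MPK = 0.22·8.4077^(-0.78) ≈ 0.0418.
MPK < n+δ = 0.095, so the economy is dynamically inefficient (over-saving).

over-saving; MPK ≈ 0.042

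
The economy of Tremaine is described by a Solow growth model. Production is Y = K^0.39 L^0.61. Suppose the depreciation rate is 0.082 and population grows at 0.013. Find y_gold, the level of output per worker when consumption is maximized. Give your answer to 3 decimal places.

Break-even investment rate: n + δ = 0.013 + 0.082 = 0.095.
Maximizing c = f(k) − (n+δ)·k gives f'(k) = n+δ, i.e. 0.39·k^(0.39−1) = 0.095, so k_gold = (0.39/0.095)^(1/0.61) ≈ 10.1269.
Output: y_gold = k_gold^0.39 = 10.1269^0.39 ≈ 2.4668.

y_gold ≈ 2.467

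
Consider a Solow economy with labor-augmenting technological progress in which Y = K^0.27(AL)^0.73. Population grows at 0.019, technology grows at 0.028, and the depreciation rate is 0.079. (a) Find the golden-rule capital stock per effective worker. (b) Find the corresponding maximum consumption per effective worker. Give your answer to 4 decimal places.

Capital per effective worker breaks even when investment replaces (n + g + δ)·k; here n + g + δ = 0.126.
Setting f'(k) = n+g+δ gives 0.27·k^(0.27−1) = 0.126, hence k_gold = (0.27/0.126)^(1/0.73) ≈ 2.8406.
y_gold = 2.8406^0.27 ≈ 1.3256; c_gold = y_gold − 0.126·k_gold ≈ 0.9677.

(a) k_gold ≈ 2.8406; (b) c_gold ≈ 0.9677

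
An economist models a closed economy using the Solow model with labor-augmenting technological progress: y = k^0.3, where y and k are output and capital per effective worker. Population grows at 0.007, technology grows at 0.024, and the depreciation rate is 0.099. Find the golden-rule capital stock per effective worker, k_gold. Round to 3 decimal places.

Break-even investment rate: n + g + δ = 0.007 + 0.024 + 0.099 = 0.13.
Maximizing c = f(k) − (n+g+δ)·k gives f'(k) = n+g+δ, i.e. 0.3·k^(0.3−1) = 0.13, so k_gold = (0.3/0.13)^(1/0.7) ≈ 3.3024.

k_gold ≈ 3.302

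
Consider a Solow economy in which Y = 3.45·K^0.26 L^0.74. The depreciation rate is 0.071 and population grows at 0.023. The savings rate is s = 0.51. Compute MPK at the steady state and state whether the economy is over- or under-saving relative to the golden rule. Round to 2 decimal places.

over-saving; MPK ≈ 0.05

Break-even investment rate: n + δ = 0.023 + 0.071 = 0.094.
Steady-state k*: s·A·k^0.26 = 0.094·k gives k* = (0.51·3.45/0.094)^(1/0.74) ≈ 52.3929.
MPK = 0.26·3.45·52.3929^(-0.74) ≈ 0.0479.
MPK < n+δ = 0.094, so the economy is dynamically inefficient (over-saving).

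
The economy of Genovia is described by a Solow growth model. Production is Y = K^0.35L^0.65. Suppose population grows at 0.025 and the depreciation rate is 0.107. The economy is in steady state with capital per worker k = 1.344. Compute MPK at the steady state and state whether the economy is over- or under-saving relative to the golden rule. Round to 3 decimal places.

Break-even investment rate: n + δ = 0.025 + 0.107 = 0.132.
MPK = 0.35·k^(0.35−1) = 0.35·1.344^(-0.65) ≈ 0.2888.
MPK > 0.132, so the economy is dynamically efficient (under-saving).

under-saving; MPK ≈ 0.289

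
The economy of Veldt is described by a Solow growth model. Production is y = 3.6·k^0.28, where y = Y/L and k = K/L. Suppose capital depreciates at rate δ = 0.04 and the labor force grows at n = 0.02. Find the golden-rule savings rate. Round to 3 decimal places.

Capital per worker breaks even when investment replaces (n + δ)·k; here n + δ = 0.06.
At the golden rule MPK = n+δ, and in any Cobb-Douglas steady state s = (n+δ)·k/y = MPK·k/y = capital's share 0.28.

s_gold = 0.280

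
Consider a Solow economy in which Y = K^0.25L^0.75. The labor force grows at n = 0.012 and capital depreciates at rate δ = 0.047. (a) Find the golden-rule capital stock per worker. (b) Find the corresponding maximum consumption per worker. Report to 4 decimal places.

Capital per worker breaks even when investment replaces (n + δ)·k; here n + δ = 0.059.
Golden rule sets MPK = n+δ: 0.25·k^(0.25−1) = 0.059, so k_gold = (0.25/0.059)^(1/0.75) ≈ 6.8567.
y_gold = 6.8567^0.25 ≈ 1.6182; c_gold = y_gold − 0.059·k_gold ≈ 1.2136.

(a) k_gold ≈ 6.8567; (b) c_gold ≈ 1.2136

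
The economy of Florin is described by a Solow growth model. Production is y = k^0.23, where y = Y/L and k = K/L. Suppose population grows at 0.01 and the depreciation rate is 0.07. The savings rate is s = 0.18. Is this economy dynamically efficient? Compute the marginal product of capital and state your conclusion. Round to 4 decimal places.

Break-even investment rate: n + δ = 0.01 + 0.07 = 0.08.
Steady-state k*: s·k^0.23 = 0.08·k gives k* = (0.18/0.08)^(1/0.77) ≈ 2.8667.
MPK = 0.23·2.8667^(-0.77) ≈ 0.1022.
MPK > n+δ = 0.08, so the economy is dynamically efficient (under-saving).

dynamically efficient; MPK ≈ 0.1022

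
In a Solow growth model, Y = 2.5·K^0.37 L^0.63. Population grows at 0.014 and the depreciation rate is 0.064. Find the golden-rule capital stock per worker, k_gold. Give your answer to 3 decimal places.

k_gold ≈ 50.680

n + δ = 0.014 + 0.064 = 0.078.
Golden rule sets MPK = n+δ: 0.37·2.5·k^(0.37−1) = 0.078, so k_gold = (0.37·2.5/0.078)^(1/0.63) ≈ 50.6800.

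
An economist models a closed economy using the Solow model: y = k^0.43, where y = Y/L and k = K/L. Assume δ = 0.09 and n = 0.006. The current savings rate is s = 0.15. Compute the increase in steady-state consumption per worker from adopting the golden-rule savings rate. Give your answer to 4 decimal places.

Δc ≈ 0.5763

Break-even investment rate: n + δ = 0.006 + 0.09 = 0.096.
Current steady state (s = 0.15): k* = (0.15/0.096)^(1/0.57) ≈ 2.1879, y* = 2.1879^0.43 ≈ 1.4003, c* = (1−0.15)·1.4003 ≈ 1.1902.
Golden rule sets MPK = n+δ: 0.43·k^(0.43−1) = 0.096, so k_gold = (0.43/0.096)^(1/0.57) ≈ 13.8820.
y_gold = 13.8820^0.43 ≈ 3.0992, c_gold = y_gold − 0.096·k_gold ≈ 1.7666.
Gain: Δc = 1.7666 − 1.1902 ≈ 0.5763.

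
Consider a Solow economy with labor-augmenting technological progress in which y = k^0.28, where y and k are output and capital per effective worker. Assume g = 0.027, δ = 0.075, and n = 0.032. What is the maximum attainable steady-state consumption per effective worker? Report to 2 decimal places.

c_gold ≈ 0.96

n + g + δ = 0.032 + 0.027 + 0.075 = 0.134.
Golden rule sets MPK = n+g+δ: 0.28·k^(0.28−1) = 0.134, so k_gold = (0.28/0.134)^(1/0.72) ≈ 2.7830.
y_gold = 2.7830^0.28 ≈ 1.3319.
c_gold = y_gold − (n+g+δ)·k_gold = 1.3319 − 0.134·2.7830 ≈ 0.9590.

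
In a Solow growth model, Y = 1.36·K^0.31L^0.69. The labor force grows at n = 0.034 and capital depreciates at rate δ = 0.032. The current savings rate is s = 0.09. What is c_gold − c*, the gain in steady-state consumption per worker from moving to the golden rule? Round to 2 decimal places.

n + δ = 0.034 + 0.032 = 0.066.
Current steady state (s = 0.09): k* = (0.09·1.36/0.066)^(1/0.69) ≈ 2.4477, y* = 1.36·2.4477^0.31 ≈ 1.7949, c* = (1−0.09)·1.7949 ≈ 1.6334.
Maximizing c = f(k) − (n+δ)·k gives f'(k) = n+δ, i.e. 0.31·1.36·k^(0.31−1) = 0.066, so k_gold = (0.31·1.36/0.066)^(1/0.69) ≈ 14.6955.
y_gold = 1.36·14.6955^0.31 ≈ 3.1287, c_gold = y_gold − 0.066·k_gold ≈ 2.1588.
Gain: Δc = 2.1588 − 1.6334 ≈ 0.5254.

Δc ≈ 0.53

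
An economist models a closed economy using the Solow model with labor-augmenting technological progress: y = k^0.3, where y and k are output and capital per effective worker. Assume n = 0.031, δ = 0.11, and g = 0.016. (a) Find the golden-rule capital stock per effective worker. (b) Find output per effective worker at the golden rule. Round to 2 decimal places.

(a) k_gold ≈ 2.52; (b) y_gold ≈ 1.32

The effective depreciation rate is n + g + δ = 0.031 + 0.016 + 0.11 = 0.157.
Golden rule sets MPK = n+g+δ: 0.3·k^(0.3−1) = 0.157, so k_gold = (0.3/0.157)^(1/0.7) ≈ 2.5220.
y_gold = 2.5220^0.3 ≈ 1.3198.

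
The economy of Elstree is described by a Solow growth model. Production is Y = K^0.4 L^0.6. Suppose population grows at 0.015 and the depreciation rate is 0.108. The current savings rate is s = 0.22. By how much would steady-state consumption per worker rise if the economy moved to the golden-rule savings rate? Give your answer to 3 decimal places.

Δc ≈ 0.168

Break-even investment rate: n + δ = 0.015 + 0.108 = 0.123.
Current steady state (s = 0.22): k* = (0.22/0.123)^(1/0.6) ≈ 2.6355, y* = 2.6355^0.4 ≈ 1.4735, c* = (1−0.22)·1.4735 ≈ 1.1493.
Setting f'(k) = n+δ gives 0.4·k^(0.4−1) = 0.123, hence k_gold = (0.4/0.123)^(1/0.6) ≈ 7.1382.
y_gold = 7.1382^0.4 ≈ 2.1950, c_gold = y_gold − 0.123·k_gold ≈ 1.3170.
Gain: Δc = 1.3170 − 1.1493 ≈ 0.1677.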